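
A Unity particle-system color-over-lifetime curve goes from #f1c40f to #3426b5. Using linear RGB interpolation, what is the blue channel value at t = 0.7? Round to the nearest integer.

B₁ = 15 (from #f1c40f), B₂ = 181 (from #3426b5).
B = 15 + 0.7 × (181 − 15) = 131.2 → 131

131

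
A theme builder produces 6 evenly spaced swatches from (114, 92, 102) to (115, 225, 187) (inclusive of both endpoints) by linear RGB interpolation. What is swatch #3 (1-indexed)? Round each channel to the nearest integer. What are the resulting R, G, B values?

With 6 swatches and endpoints inclusive, swatch 3 sits at t = (3 − 1)/(6 − 1) = 2/5 ≈ 0.4.
R = 114 + 0.4 × (115 − 114) = 114.4 → 114
G = 92 + 0.4 × (225 − 92) = 145.2 → 145
B = 102 + 0.4 × (187 − 102) = 136 → 136

(114, 145, 136)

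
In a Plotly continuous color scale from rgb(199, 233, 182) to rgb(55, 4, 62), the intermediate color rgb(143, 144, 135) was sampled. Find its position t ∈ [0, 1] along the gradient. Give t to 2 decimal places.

Invert the lerp on the G channel (largest span, 229): t = (144 − 233) / (4 − 233) = -89/-229 = 0.38865.
Check on R: (143 − 199)/(55 − 199) = 0.3889 ✓

0.39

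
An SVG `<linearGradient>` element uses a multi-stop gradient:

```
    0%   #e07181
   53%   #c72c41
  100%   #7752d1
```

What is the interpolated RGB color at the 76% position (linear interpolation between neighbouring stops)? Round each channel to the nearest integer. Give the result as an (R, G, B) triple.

76% lies between the 53% and 100% stops, so the local fraction is t = (76 − 53)/(100 − 53) = 23/47 ≈ 0.4894.
#c72c41 → (199, 44, 65); #7752d1 → (119, 82, 209).
R = 199 + 0.4894 × (119 − 199) = 159.848 → 160
G = 44 + 0.4894 × (82 − 44) = 62.597 → 63
B = 65 + 0.4894 × (209 − 65) = 135.474 → 135

(160, 63, 135)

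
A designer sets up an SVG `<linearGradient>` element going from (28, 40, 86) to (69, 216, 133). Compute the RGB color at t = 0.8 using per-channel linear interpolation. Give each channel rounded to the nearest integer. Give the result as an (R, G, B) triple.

R = 28 + 0.8 × (69 − 28) = 28 + 0.8 × 41 = 60.8 → 61
G = 40 + 0.8 × (216 − 40) = 40 + 0.8 × 176 = 180.8 → 181
B = 86 + 0.8 × (133 − 86) = 86 + 0.8 × 47 = 123.6 → 124

(61, 181, 124)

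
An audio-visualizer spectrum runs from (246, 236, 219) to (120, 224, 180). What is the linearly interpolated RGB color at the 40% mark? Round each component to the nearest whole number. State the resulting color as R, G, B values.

40% corresponds to t = 0.4.
R = 246 + 0.4 × (120 − 246) = 246 + 0.4 × -126 = 195.6 → 196
G = 236 + 0.4 × (224 − 236) = 236 + 0.4 × -12 = 231.2 → 231
B = 219 + 0.4 × (180 − 219) = 219 + 0.4 × -39 = 203.4 → 203

(196, 231, 203)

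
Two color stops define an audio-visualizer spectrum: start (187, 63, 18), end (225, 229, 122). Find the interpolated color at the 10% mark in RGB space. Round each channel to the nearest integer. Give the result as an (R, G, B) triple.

10% corresponds to t = 0.1.
R = 187 + 0.1 × (225 − 187) = 187 + 0.1 × 38 = 190.8 → 191
G = 63 + 0.1 × (229 − 63) = 63 + 0.1 × 166 = 79.6 → 80
B = 18 + 0.1 × (122 − 18) = 18 + 0.1 × 104 = 28.4 → 28

(191, 80, 28)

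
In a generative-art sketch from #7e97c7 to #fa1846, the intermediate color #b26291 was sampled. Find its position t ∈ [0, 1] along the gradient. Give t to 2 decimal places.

Invert the lerp on the B channel (largest span, 129): t = (145 − 199) / (70 − 199) = -54/-129 = 0.4186.
Check on R: (178 − 126)/(250 − 126) = 0.4194 ✓

0.42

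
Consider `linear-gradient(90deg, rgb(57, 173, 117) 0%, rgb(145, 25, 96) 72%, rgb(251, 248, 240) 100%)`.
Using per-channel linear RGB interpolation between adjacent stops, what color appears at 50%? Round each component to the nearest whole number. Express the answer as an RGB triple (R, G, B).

(118, 70, 102)

50% lies between the 0% and 72% stops, so the local fraction is t = (50 − 0)/(72 − 0) = 50/72 ≈ 0.6944.
R = 57 + 0.6944 × (145 − 57) = 118.107 → 118
G = 173 + 0.6944 × (25 − 173) = 70.229 → 70
B = 117 + 0.6944 × (96 − 117) = 102.418 → 102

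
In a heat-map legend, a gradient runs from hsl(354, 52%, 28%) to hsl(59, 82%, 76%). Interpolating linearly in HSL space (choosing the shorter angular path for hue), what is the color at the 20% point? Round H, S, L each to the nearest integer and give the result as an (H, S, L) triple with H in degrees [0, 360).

Hue: 59 − 354 = -295°, but |-295| > 180 so the shorter arc goes the other way: Δh = -295 + 360 = 65°.
H = 354 + 0.2 × (65) = 367 → 367 → 367 mod 360 = 7°
S = 52 + 0.2 × (82 − 52) = 58 → 58%
L = 28 + 0.2 × (76 − 28) = 37.6 → 38%

(7, 58, 38)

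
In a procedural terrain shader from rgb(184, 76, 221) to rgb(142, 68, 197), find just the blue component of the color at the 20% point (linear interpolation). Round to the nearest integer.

216

B = 221 + 0.2 × (197 − 221) = 216.2 → 216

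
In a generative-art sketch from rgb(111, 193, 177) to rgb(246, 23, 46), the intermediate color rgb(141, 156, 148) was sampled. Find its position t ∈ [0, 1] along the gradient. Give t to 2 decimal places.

0.22

Invert the lerp on the G channel (largest span, 170): t = (156 − 193) / (23 − 193) = -37/-170 = 0.21765.
Check on R: (141 − 111)/(246 − 111) = 0.2222 ✓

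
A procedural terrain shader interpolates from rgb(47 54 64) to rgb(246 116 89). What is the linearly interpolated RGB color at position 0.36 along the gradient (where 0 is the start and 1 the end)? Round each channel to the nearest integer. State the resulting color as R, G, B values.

(119, 76, 73)

R = 47 + 0.36 × (246 − 47) = 47 + 0.36 × 199 = 118.64 → 119
G = 54 + 0.36 × (116 − 54) = 54 + 0.36 × 62 = 76.32 → 76
B = 64 + 0.36 × (89 − 64) = 64 + 0.36 × 25 = 73 → 73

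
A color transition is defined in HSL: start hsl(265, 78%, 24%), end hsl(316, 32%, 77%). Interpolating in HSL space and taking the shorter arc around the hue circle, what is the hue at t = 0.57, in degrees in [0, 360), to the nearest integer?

Hue arc: Δh = 316 − 265 = 51° (|Δh| ≤ 180, already the shorter path).
H = 265 + 0.57 × (51) = 294.07 → 294°

294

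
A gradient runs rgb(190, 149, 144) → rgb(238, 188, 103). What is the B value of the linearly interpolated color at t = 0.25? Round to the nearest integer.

134

B = 144 + 0.25 × (103 − 144) = 133.75 → 134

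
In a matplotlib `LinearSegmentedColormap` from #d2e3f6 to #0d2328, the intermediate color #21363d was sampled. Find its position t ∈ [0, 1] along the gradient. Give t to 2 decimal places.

0.90

Invert the lerp on the B channel (largest span, 206): t = (61 − 246) / (40 − 246) = -185/-206 = 0.89806.
Check on R: (33 − 210)/(13 − 210) = 0.8985 ✓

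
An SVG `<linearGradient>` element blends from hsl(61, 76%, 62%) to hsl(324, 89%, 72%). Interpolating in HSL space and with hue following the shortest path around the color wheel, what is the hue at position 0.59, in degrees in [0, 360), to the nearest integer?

4

Hue: 324 − 61 = 263°, but |263| > 180 so the shorter arc goes the other way: Δh = 263 − 360 = -97°.
H = 61 + 0.59 × (-97) = 3.77 → 4°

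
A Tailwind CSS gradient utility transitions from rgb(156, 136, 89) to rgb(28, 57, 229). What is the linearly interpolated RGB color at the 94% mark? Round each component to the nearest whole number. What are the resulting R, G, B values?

94% corresponds to t = 0.94.
R = 156 + 0.94 × (28 − 156) = 156 + 0.94 × -128 = 35.68 → 36
G = 136 + 0.94 × (57 − 136) = 136 + 0.94 × -79 = 61.74 → 62
B = 89 + 0.94 × (229 − 89) = 89 + 0.94 × 140 = 220.6 → 221
So the blended color is (36, 62, 221), about #243edd.

(36, 62, 221)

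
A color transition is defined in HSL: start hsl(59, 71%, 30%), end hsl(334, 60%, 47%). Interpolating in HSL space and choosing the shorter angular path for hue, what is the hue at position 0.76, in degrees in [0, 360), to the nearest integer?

Hue: 334 − 59 = 275°, but |275| > 180 so the shorter arc goes the other way: Δh = 275 − 360 = -85°.
H = 59 + 0.76 × (-85) = -5.6 → -6 → -6 mod 360 = 354°

354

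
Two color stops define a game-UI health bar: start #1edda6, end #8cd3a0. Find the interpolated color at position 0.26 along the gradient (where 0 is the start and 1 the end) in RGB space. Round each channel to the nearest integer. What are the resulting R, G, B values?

(59, 218, 164)

#1edda6 → (30, 221, 166); #8cd3a0 → (140, 211, 160).
R = 30 + 0.26 × (140 − 30) = 30 + 0.26 × 110 = 58.6 → 59
G = 221 + 0.26 × (211 − 221) = 221 + 0.26 × -10 = 218.4 → 218
B = 166 + 0.26 × (160 − 166) = 166 + 0.26 × -6 = 164.44 → 164
So the blended color is (59, 218, 164), about #3bdaa4.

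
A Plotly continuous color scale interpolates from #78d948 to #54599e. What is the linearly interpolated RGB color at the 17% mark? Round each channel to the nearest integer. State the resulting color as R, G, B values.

(114, 195, 87)

#78d948 → (120, 217, 72); #54599e → (84, 89, 158).
17% corresponds to t = 0.17.
R = 120 + 0.17 × (84 − 120) = 120 + 0.17 × -36 = 113.88 → 114
G = 217 + 0.17 × (89 − 217) = 217 + 0.17 × -128 = 195.24 → 195
B = 72 + 0.17 × (158 − 72) = 72 + 0.17 × 86 = 86.62 → 87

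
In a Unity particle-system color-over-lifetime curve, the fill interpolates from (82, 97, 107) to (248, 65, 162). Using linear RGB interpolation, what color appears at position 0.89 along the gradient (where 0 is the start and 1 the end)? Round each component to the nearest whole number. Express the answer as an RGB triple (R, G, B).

(230, 69, 156)

R = 82 + 0.89 × (248 − 82) = 82 + 0.89 × 166 = 229.74 → 230
G = 97 + 0.89 × (65 − 97) = 97 + 0.89 × -32 = 68.52 → 69
B = 107 + 0.89 × (162 − 107) = 107 + 0.89 × 55 = 155.95 → 156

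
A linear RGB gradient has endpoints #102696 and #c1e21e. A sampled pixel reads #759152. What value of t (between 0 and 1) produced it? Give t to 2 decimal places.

0.57

Invert the lerp on the G channel (largest span, 188): t = (145 − 38) / (226 − 38) = 107/188 = 0.56915.
Check on R: (117 − 16)/(193 − 16) = 0.5706 ✓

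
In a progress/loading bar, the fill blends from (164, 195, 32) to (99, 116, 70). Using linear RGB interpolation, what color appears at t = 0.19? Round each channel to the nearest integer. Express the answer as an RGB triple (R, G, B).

(152, 180, 39)

R = 164 + 0.19 × (99 − 164) = 164 + 0.19 × -65 = 151.65 → 152
G = 195 + 0.19 × (116 − 195) = 195 + 0.19 × -79 = 179.99 → 180
B = 32 + 0.19 × (70 − 32) = 32 + 0.19 × 38 = 39.22 → 39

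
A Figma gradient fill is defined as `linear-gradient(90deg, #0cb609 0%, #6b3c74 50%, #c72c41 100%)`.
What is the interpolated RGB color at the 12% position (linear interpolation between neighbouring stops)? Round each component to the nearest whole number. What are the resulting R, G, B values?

(35, 153, 35)

12% lies between the 0% and 50% stops, so the local fraction is t = (12 − 0)/(50 − 0) = 12/50 ≈ 0.24.
#0cb609 → (12, 182, 9); #6b3c74 → (107, 60, 116).
R = 12 + 0.24 × (107 − 12) = 34.8 → 35
G = 182 + 0.24 × (60 − 182) = 152.72 → 153
B = 9 + 0.24 × (116 − 9) = 34.68 → 35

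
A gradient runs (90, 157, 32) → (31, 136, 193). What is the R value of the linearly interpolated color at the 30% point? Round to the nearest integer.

R = 90 + 0.3 × (31 − 90) = 72.3 → 72

72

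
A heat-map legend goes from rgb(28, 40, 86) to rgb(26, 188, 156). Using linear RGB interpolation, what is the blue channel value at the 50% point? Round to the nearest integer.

121

B = 86 + 0.5 × (156 − 86) = 121 → 121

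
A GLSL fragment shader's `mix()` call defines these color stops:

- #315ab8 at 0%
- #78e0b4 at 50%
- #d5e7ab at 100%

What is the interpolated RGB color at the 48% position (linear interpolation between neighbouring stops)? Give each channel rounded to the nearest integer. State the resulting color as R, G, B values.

48% lies between the 0% and 50% stops, so the local fraction is t = (48 − 0)/(50 − 0) = 48/50 ≈ 0.96.
#315ab8 → (49, 90, 184); #78e0b4 → (120, 224, 180).
R = 49 + 0.96 × (120 − 49) = 117.16 → 117
G = 90 + 0.96 × (224 − 90) = 218.64 → 219
B = 184 + 0.96 × (180 − 184) = 180.16 → 180

(117, 219, 180)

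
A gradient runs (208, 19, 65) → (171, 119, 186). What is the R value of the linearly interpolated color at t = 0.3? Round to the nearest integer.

197

R = 208 + 0.3 × (171 − 208) = 196.9 → 197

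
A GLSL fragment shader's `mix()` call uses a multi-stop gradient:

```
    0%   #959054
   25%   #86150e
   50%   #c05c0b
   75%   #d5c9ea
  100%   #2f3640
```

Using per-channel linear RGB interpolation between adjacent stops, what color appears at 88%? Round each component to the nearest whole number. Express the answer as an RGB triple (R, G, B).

88% lies between the 75% and 100% stops, so the local fraction is t = (88 − 75)/(100 − 75) = 13/25 ≈ 0.52.
#d5c9ea → (213, 201, 234); #2f3640 → (47, 54, 64).
R = 213 + 0.52 × (47 − 213) = 126.68 → 127
G = 201 + 0.52 × (54 − 201) = 124.56 → 125
B = 234 + 0.52 × (64 − 234) = 145.6 → 146

(127, 125, 146)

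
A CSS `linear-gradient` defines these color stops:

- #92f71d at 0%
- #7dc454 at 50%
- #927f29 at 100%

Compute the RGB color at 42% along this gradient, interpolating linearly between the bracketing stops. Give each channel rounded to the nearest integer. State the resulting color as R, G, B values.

42% lies between the 0% and 50% stops, so the local fraction is t = (42 − 0)/(50 − 0) = 42/50 ≈ 0.84.
#92f71d → (146, 247, 29); #7dc454 → (125, 196, 84).
R = 146 + 0.84 × (125 − 146) = 128.36 → 128
G = 247 + 0.84 × (196 − 247) = 204.16 → 204
B = 29 + 0.84 × (84 − 29) = 75.2 → 75

(128, 204, 75)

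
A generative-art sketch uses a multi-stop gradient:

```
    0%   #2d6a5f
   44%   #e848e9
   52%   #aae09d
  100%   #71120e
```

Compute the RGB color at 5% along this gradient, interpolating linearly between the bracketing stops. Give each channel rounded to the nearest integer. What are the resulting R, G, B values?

(66, 102, 111)

5% lies between the 0% and 44% stops, so the local fraction is t = (5 − 0)/(44 − 0) = 5/44 ≈ 0.1136.
#2d6a5f → (45, 106, 95); #e848e9 → (232, 72, 233).
R = 45 + 0.1136 × (232 − 45) = 66.243 → 66
G = 106 + 0.1136 × (72 − 106) = 102.138 → 102
B = 95 + 0.1136 × (233 − 95) = 110.677 → 111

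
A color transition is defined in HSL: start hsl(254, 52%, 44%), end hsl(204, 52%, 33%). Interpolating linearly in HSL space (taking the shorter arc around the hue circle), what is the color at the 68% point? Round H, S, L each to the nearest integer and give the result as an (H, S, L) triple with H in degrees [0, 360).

Hue arc: Δh = 204 − 254 = -50° (|Δh| ≤ 180, already the shorter path).
H = 254 + 0.68 × (-50) = 220 → 220°
S = 52 + 0.68 × (52 − 52) = 52 → 52%
L = 44 + 0.68 × (33 − 44) = 36.52 → 37%

(220, 52, 37)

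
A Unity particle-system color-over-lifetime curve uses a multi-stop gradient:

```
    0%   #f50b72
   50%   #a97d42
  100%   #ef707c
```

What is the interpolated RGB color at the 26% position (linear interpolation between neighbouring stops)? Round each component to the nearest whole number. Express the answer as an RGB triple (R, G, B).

26% lies between the 0% and 50% stops, so the local fraction is t = (26 − 0)/(50 − 0) = 26/50 ≈ 0.52.
#f50b72 → (245, 11, 114); #a97d42 → (169, 125, 66).
R = 245 + 0.52 × (169 − 245) = 205.48 → 205
G = 11 + 0.52 × (125 − 11) = 70.28 → 70
B = 114 + 0.52 × (66 − 114) = 89.04 → 89

(205, 70, 89)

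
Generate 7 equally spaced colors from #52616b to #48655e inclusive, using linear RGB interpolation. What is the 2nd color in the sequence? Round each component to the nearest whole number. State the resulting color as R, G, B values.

With 7 swatches and endpoints inclusive, swatch 2 sits at t = (2 − 1)/(7 − 1) = 1/6 ≈ 0.1667.
#52616b → (82, 97, 107); #48655e → (72, 101, 94).
R = 82 + 0.1667 × (72 − 82) = 80.333 → 80
G = 97 + 0.1667 × (101 − 97) = 97.667 → 98
B = 107 + 0.1667 × (94 − 107) = 104.833 → 105

(80, 98, 105)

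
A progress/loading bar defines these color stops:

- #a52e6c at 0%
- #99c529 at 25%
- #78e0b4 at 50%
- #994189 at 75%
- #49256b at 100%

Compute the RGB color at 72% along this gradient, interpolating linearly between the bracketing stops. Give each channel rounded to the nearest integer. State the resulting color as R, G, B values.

(149, 84, 142)

72% lies between the 50% and 75% stops, so the local fraction is t = (72 − 50)/(75 − 50) = 22/25 ≈ 0.88.
#78e0b4 → (120, 224, 180); #994189 → (153, 65, 137).
R = 120 + 0.88 × (153 − 120) = 149.04 → 149
G = 224 + 0.88 × (65 − 224) = 84.08 → 84
B = 180 + 0.88 × (137 − 180) = 142.16 → 142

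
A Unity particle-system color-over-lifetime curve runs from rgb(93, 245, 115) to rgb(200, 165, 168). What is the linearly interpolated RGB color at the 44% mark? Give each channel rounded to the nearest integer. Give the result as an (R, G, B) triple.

44% corresponds to t = 0.44.
R = 93 + 0.44 × (200 − 93) = 93 + 0.44 × 107 = 140.08 → 140
G = 245 + 0.44 × (165 − 245) = 245 + 0.44 × -80 = 209.8 → 210
B = 115 + 0.44 × (168 − 115) = 115 + 0.44 × 53 = 138.32 → 138
So the blended color is (140, 210, 138), about #8cd28a.

(140, 210, 138)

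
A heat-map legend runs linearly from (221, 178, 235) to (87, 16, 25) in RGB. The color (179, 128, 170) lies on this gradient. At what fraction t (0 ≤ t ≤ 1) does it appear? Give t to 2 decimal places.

0.31

Invert the lerp on the B channel (largest span, 210): t = (170 − 235) / (25 − 235) = -65/-210 = 0.30952.
Check on R: (179 − 221)/(87 − 221) = 0.3134 ✓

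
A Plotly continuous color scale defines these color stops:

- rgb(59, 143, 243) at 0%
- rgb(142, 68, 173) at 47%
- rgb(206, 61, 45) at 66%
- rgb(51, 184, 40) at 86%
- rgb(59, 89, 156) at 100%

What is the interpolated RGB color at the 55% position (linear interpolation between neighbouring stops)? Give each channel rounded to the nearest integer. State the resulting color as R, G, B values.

55% lies between the 47% and 66% stops, so the local fraction is t = (55 − 47)/(66 − 47) = 8/19 ≈ 0.4211.
R = 142 + 0.4211 × (206 − 142) = 168.95 → 169
G = 68 + 0.4211 × (61 − 68) = 65.052 → 65
B = 173 + 0.4211 × (45 − 173) = 119.099 → 119

(169, 65, 119)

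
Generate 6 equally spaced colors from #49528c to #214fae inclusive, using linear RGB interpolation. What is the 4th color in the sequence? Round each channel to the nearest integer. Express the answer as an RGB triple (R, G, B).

With 6 swatches and endpoints inclusive, swatch 4 sits at t = (4 − 1)/(6 − 1) = 3/5 ≈ 0.6.
#49528c → (73, 82, 140); #214fae → (33, 79, 174).
R = 73 + 0.6 × (33 − 73) = 49 → 49
G = 82 + 0.6 × (79 − 82) = 80.2 → 80
B = 140 + 0.6 × (174 − 140) = 160.4 → 160

(49, 80, 160)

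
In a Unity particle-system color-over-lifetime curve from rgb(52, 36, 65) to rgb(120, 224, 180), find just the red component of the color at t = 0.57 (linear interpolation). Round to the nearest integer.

R = 52 + 0.57 × (120 − 52) = 90.76 → 91

91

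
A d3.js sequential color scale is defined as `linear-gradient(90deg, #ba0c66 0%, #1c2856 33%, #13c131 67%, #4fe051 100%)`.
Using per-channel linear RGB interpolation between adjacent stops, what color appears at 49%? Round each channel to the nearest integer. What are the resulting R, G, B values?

49% lies between the 33% and 67% stops, so the local fraction is t = (49 − 33)/(67 − 33) = 16/34 ≈ 0.4706.
#1c2856 → (28, 40, 86); #13c131 → (19, 193, 49).
R = 28 + 0.4706 × (19 − 28) = 23.765 → 24
G = 40 + 0.4706 × (193 − 40) = 112.002 → 112
B = 86 + 0.4706 × (49 − 86) = 68.588 → 69

(24, 112, 69)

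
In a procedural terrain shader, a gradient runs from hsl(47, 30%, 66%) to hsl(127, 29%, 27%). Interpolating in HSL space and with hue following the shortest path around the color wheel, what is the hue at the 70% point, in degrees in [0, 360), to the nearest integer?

103

Hue arc: Δh = 127 − 47 = 80° (|Δh| ≤ 180, already the shorter path).
H = 47 + 0.7 × (80) = 103 → 103°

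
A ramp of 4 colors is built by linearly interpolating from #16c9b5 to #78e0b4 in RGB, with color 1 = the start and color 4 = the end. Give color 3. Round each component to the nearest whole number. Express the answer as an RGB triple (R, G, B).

(87, 216, 180)

With 4 swatches and endpoints inclusive, swatch 3 sits at t = (3 − 1)/(4 − 1) = 2/3 ≈ 0.6667.
#16c9b5 → (22, 201, 181); #78e0b4 → (120, 224, 180).
R = 22 + 0.6667 × (120 − 22) = 87.337 → 87
G = 201 + 0.6667 × (224 − 201) = 216.334 → 216
B = 181 + 0.6667 × (180 − 181) = 180.333 → 180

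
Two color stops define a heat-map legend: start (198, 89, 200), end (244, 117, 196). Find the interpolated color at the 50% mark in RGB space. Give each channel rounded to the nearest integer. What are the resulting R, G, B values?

(221, 103, 198)

50% corresponds to t = 0.5.
R = 198 + 0.5 × (244 − 198) = 198 + 0.5 × 46 = 221 → 221
G = 89 + 0.5 × (117 − 89) = 89 + 0.5 × 28 = 103 → 103
B = 200 + 0.5 × (196 − 200) = 200 + 0.5 × -4 = 198 → 198
So the blended color is (221, 103, 198), about #dd67c6.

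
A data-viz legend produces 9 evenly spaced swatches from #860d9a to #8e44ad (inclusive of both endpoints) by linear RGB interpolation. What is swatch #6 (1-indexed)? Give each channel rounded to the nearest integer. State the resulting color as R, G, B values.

(139, 47, 166)

With 9 swatches and endpoints inclusive, swatch 6 sits at t = (6 − 1)/(9 − 1) = 5/8 ≈ 0.625.
#860d9a → (134, 13, 154); #8e44ad → (142, 68, 173).
R = 134 + 0.625 × (142 − 134) = 139 → 139
G = 13 + 0.625 × (68 − 13) = 47.375 → 47
B = 154 + 0.625 × (173 − 154) = 165.875 → 166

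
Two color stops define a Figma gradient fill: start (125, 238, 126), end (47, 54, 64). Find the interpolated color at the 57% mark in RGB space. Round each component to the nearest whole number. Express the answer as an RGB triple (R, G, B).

(81, 133, 91)

57% corresponds to t = 0.57.
R = 125 + 0.57 × (47 − 125) = 125 + 0.57 × -78 = 80.54 → 81
G = 238 + 0.57 × (54 − 238) = 238 + 0.57 × -184 = 133.12 → 133
B = 126 + 0.57 × (64 − 126) = 126 + 0.57 × -62 = 90.66 → 91
So the blended color is (81, 133, 91), about #51855b.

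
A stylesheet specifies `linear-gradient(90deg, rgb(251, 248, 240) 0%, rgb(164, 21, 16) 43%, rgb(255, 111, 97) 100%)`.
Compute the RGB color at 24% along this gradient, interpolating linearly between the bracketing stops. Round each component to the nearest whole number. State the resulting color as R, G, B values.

(202, 121, 115)

24% lies between the 0% and 43% stops, so the local fraction is t = (24 − 0)/(43 − 0) = 24/43 ≈ 0.5581.
R = 251 + 0.5581 × (164 − 251) = 202.445 → 202
G = 248 + 0.5581 × (21 − 248) = 121.311 → 121
B = 240 + 0.5581 × (16 − 240) = 114.986 → 115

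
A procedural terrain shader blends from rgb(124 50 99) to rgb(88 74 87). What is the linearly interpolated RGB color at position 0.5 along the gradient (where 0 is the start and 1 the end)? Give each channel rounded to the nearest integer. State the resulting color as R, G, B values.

(106, 62, 93)

R = 124 + 0.5 × (88 − 124) = 124 + 0.5 × -36 = 106 → 106
G = 50 + 0.5 × (74 − 50) = 50 + 0.5 × 24 = 62 → 62
B = 99 + 0.5 × (87 − 99) = 99 + 0.5 × -12 = 93 → 93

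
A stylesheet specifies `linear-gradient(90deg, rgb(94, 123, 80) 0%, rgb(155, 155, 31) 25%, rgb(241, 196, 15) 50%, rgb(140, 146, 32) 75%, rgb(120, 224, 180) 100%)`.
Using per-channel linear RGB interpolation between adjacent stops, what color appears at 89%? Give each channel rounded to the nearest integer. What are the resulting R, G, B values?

89% lies between the 75% and 100% stops, so the local fraction is t = (89 − 75)/(100 − 75) = 14/25 ≈ 0.56.
R = 140 + 0.56 × (120 − 140) = 128.8 → 129
G = 146 + 0.56 × (224 − 146) = 189.68 → 190
B = 32 + 0.56 × (180 − 32) = 114.88 → 115

(129, 190, 115)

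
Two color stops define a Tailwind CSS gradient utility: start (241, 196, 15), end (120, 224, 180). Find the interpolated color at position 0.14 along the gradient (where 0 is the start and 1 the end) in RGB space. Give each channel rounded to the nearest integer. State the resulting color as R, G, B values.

(224, 200, 38)

R = 241 + 0.14 × (120 − 241) = 241 + 0.14 × -121 = 224.06 → 224
G = 196 + 0.14 × (224 − 196) = 196 + 0.14 × 28 = 199.92 → 200
B = 15 + 0.14 × (180 − 15) = 15 + 0.14 × 165 = 38.1 → 38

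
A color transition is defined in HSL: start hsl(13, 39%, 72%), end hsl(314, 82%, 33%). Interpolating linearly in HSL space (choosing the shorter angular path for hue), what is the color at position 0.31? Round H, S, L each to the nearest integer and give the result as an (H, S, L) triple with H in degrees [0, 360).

Hue: 314 − 13 = 301°, but |301| > 180 so the shorter arc goes the other way: Δh = 301 − 360 = -59°.
H = 13 + 0.31 × (-59) = -5.29 → -5 → -5 mod 360 = 355°
S = 39 + 0.31 × (82 − 39) = 52.33 → 52%
L = 72 + 0.31 × (33 − 72) = 59.91 → 60%

(355, 52, 60)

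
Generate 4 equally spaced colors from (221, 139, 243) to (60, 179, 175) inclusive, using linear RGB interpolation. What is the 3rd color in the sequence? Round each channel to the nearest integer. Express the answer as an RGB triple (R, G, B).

(114, 166, 198)

With 4 swatches and endpoints inclusive, swatch 3 sits at t = (3 − 1)/(4 − 1) = 2/3 ≈ 0.6667.
R = 221 + 0.6667 × (60 − 221) = 113.661 → 114
G = 139 + 0.6667 × (179 − 139) = 165.668 → 166
B = 243 + 0.6667 × (175 − 243) = 197.664 → 198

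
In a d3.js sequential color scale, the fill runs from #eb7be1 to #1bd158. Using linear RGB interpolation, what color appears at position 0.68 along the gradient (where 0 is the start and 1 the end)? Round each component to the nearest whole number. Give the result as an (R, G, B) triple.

#eb7be1 → (235, 123, 225); #1bd158 → (27, 209, 88).
R = 235 + 0.68 × (27 − 235) = 235 + 0.68 × -208 = 93.56 → 94
G = 123 + 0.68 × (209 − 123) = 123 + 0.68 × 86 = 181.48 → 181
B = 225 + 0.68 × (88 − 225) = 225 + 0.68 × -137 = 131.84 → 132

(94, 181, 132)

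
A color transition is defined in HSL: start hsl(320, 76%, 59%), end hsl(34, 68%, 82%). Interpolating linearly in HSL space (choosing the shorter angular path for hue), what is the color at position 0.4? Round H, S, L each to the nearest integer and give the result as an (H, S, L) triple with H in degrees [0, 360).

(350, 73, 68)

Hue: 34 − 320 = -286°, but |-286| > 180 so the shorter arc goes the other way: Δh = -286 + 360 = 74°.
H = 320 + 0.4 × (74) = 349.6 → 350°
S = 76 + 0.4 × (68 − 76) = 72.8 → 73%
L = 59 + 0.4 × (82 − 59) = 68.2 → 68%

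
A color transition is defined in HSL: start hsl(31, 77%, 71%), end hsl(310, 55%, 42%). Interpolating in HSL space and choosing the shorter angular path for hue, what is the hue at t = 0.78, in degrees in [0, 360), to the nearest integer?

328

Hue: 310 − 31 = 279°, but |279| > 180 so the shorter arc goes the other way: Δh = 279 − 360 = -81°.
H = 31 + 0.78 × (-81) = -32.18 → -32 → -32 mod 360 = 328°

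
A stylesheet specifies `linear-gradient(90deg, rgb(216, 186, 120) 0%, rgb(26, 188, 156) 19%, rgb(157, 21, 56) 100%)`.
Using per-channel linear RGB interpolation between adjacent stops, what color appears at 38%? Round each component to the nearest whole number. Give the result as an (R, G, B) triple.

(57, 149, 133)

38% lies between the 19% and 100% stops, so the local fraction is t = (38 − 19)/(100 − 19) = 19/81 ≈ 0.2346.
R = 26 + 0.2346 × (157 − 26) = 56.733 → 57
G = 188 + 0.2346 × (21 − 188) = 148.822 → 149
B = 156 + 0.2346 × (56 − 156) = 132.54 → 133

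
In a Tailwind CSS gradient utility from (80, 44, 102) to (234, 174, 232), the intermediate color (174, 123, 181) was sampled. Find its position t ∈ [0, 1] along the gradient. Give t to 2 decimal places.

0.61

Invert the lerp on the R channel (largest span, 154): t = (174 − 80) / (234 − 80) = 94/154 = 0.61039.
Check on G: (123 − 44)/(174 − 44) = 0.6077 ✓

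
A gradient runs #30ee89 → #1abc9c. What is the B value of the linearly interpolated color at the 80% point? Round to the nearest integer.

152

B₁ = 137 (from #30ee89), B₂ = 156 (from #1abc9c).
B = 137 + 0.8 × (156 − 137) = 152.2 → 152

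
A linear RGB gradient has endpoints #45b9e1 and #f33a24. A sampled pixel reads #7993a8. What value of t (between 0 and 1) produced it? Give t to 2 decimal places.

0.30

Invert the lerp on the B channel (largest span, 189): t = (168 − 225) / (36 − 225) = -57/-189 = 0.30159.
Check on R: (121 − 69)/(243 − 69) = 0.2989 ✓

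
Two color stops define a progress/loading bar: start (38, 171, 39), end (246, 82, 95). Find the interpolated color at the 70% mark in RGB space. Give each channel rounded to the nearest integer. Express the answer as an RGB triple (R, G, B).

(184, 109, 78)

70% corresponds to t = 0.7.
R = 38 + 0.7 × (246 − 38) = 38 + 0.7 × 208 = 183.6 → 184
G = 171 + 0.7 × (82 − 171) = 171 + 0.7 × -89 = 108.7 → 109
B = 39 + 0.7 × (95 − 39) = 39 + 0.7 × 56 = 78.2 → 78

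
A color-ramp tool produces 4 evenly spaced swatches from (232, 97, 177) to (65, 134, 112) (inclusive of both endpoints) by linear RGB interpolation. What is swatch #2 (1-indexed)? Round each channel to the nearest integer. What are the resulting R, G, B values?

(176, 109, 155)

With 4 swatches and endpoints inclusive, swatch 2 sits at t = (2 − 1)/(4 − 1) = 1/3 ≈ 0.3333.
R = 232 + 0.3333 × (65 − 232) = 176.339 → 176
G = 97 + 0.3333 × (134 − 97) = 109.332 → 109
B = 177 + 0.3333 × (112 − 177) = 155.335 → 155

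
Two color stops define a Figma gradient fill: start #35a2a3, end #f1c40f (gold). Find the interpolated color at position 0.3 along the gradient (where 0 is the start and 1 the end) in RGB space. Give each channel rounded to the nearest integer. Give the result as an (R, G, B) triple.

#35a2a3 → (53, 162, 163); #f1c40f → (241, 196, 15).
R = 53 + 0.3 × (241 − 53) = 53 + 0.3 × 188 = 109.4 → 109
G = 162 + 0.3 × (196 − 162) = 162 + 0.3 × 34 = 172.2 → 172
B = 163 + 0.3 × (15 − 163) = 163 + 0.3 × -148 = 118.6 → 119

(109, 172, 119)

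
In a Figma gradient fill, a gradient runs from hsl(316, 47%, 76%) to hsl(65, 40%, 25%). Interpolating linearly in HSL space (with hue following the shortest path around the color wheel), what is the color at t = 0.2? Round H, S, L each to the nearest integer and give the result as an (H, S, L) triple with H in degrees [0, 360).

Hue: 65 − 316 = -251°, but |-251| > 180 so the shorter arc goes the other way: Δh = -251 + 360 = 109°.
H = 316 + 0.2 × (109) = 337.8 → 338°
S = 47 + 0.2 × (40 − 47) = 45.6 → 46%
L = 76 + 0.2 × (25 − 76) = 65.8 → 66%

(338, 46, 66)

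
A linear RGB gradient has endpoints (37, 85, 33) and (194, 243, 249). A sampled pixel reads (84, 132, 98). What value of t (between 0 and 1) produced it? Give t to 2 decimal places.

Invert the lerp on the B channel (largest span, 216): t = (98 − 33) / (249 − 33) = 65/216 = 0.30093.
Check on R: (84 − 37)/(194 − 37) = 0.2994 ✓

0.30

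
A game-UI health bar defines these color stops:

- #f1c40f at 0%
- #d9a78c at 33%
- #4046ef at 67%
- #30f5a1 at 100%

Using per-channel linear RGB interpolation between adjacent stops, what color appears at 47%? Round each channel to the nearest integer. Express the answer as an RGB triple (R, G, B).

47% lies between the 33% and 67% stops, so the local fraction is t = (47 − 33)/(67 − 33) = 14/34 ≈ 0.4118.
#d9a78c → (217, 167, 140); #4046ef → (64, 70, 239).
R = 217 + 0.4118 × (64 − 217) = 153.995 → 154
G = 167 + 0.4118 × (70 − 167) = 127.055 → 127
B = 140 + 0.4118 × (239 − 140) = 180.768 → 181

(154, 127, 181)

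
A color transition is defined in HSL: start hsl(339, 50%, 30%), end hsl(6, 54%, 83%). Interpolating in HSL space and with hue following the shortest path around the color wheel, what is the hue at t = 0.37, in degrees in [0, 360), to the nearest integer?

Hue: 6 − 339 = -333°, but |-333| > 180 so the shorter arc goes the other way: Δh = -333 + 360 = 27°.
H = 339 + 0.37 × (27) = 348.99 → 349°

349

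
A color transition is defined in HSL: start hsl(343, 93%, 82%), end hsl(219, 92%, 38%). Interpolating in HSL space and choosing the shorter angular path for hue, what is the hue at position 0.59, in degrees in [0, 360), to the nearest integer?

Hue arc: Δh = 219 − 343 = -124° (|Δh| ≤ 180, already the shorter path).
H = 343 + 0.59 × (-124) = 269.84 → 270°

270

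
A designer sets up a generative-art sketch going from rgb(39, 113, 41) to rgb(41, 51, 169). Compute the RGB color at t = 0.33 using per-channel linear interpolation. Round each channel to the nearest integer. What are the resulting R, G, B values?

R = 39 + 0.33 × (41 − 39) = 39 + 0.33 × 2 = 39.66 → 40
G = 113 + 0.33 × (51 − 113) = 113 + 0.33 × -62 = 92.54 → 93
B = 41 + 0.33 × (169 − 41) = 41 + 0.33 × 128 = 83.24 → 83

(40, 93, 83)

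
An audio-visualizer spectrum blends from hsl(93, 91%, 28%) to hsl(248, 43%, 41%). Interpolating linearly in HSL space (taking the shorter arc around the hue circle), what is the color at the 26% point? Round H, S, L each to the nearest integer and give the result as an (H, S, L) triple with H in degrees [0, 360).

Hue arc: Δh = 248 − 93 = 155° (|Δh| ≤ 180, already the shorter path).
H = 93 + 0.26 × (155) = 133.3 → 133°
S = 91 + 0.26 × (43 − 91) = 78.52 → 79%
L = 28 + 0.26 × (41 − 28) = 31.38 → 31%

(133, 79, 31)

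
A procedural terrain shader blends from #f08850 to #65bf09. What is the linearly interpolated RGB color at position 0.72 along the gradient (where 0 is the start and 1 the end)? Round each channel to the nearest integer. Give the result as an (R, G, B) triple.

(140, 176, 29)

#f08850 → (240, 136, 80); #65bf09 → (101, 191, 9).
R = 240 + 0.72 × (101 − 240) = 240 + 0.72 × -139 = 139.92 → 140
G = 136 + 0.72 × (191 − 136) = 136 + 0.72 × 55 = 175.6 → 176
B = 80 + 0.72 × (9 − 80) = 80 + 0.72 × -71 = 28.88 → 29
So the blended color is (140, 176, 29), about #8cb01d.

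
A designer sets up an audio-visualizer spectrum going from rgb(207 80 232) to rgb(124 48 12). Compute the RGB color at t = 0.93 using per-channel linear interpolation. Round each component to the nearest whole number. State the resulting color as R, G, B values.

(130, 50, 27)

R = 207 + 0.93 × (124 − 207) = 207 + 0.93 × -83 = 129.81 → 130
G = 80 + 0.93 × (48 − 80) = 80 + 0.93 × -32 = 50.24 → 50
B = 232 + 0.93 × (12 − 232) = 232 + 0.93 × -220 = 27.4 → 27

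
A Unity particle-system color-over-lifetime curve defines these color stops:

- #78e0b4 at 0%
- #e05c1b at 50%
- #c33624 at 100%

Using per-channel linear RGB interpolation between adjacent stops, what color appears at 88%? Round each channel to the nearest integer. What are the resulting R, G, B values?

(202, 63, 34)

88% lies between the 50% and 100% stops, so the local fraction is t = (88 − 50)/(100 − 50) = 38/50 ≈ 0.76.
#e05c1b → (224, 92, 27); #c33624 → (195, 54, 36).
R = 224 + 0.76 × (195 − 224) = 201.96 → 202
G = 92 + 0.76 × (54 − 92) = 63.12 → 63
B = 27 + 0.76 × (36 − 27) = 33.84 → 34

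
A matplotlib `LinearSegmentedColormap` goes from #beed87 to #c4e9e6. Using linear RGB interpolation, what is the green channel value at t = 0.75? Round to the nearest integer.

234

G₁ = 237 (from #beed87), G₂ = 233 (from #c4e9e6).
G = 237 + 0.75 × (233 − 237) = 234 → 234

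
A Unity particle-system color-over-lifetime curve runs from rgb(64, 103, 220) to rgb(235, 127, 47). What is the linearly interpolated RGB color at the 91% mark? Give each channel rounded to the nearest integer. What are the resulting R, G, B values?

91% corresponds to t = 0.91.
R = 64 + 0.91 × (235 − 64) = 64 + 0.91 × 171 = 219.61 → 220
G = 103 + 0.91 × (127 − 103) = 103 + 0.91 × 24 = 124.84 → 125
B = 220 + 0.91 × (47 − 220) = 220 + 0.91 × -173 = 62.57 → 63

(220, 125, 63)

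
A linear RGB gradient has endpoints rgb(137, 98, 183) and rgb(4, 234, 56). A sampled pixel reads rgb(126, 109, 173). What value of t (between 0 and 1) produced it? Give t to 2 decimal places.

0.08

Invert the lerp on the G channel (largest span, 136): t = (109 − 98) / (234 − 98) = 11/136 = 0.080882.
Check on R: (126 − 137)/(4 − 137) = 0.08271 ✓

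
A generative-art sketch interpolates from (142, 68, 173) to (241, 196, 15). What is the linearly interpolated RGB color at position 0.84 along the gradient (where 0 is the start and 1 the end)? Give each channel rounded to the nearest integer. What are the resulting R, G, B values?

(225, 176, 40)

R = 142 + 0.84 × (241 − 142) = 142 + 0.84 × 99 = 225.16 → 225
G = 68 + 0.84 × (196 − 68) = 68 + 0.84 × 128 = 175.52 → 176
B = 173 + 0.84 × (15 − 173) = 173 + 0.84 × -158 = 40.28 → 40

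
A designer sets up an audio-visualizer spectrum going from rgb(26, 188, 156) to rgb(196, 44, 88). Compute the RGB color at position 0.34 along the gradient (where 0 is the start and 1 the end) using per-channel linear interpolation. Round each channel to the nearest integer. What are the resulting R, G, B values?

R = 26 + 0.34 × (196 − 26) = 26 + 0.34 × 170 = 83.8 → 84
G = 188 + 0.34 × (44 − 188) = 188 + 0.34 × -144 = 139.04 → 139
B = 156 + 0.34 × (88 − 156) = 156 + 0.34 × -68 = 132.88 → 133
So the blended color is (84, 139, 133), about #548b85.

(84, 139, 133)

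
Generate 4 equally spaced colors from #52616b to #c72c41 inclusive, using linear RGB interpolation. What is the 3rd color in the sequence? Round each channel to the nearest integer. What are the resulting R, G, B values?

(160, 62, 79)

With 4 swatches and endpoints inclusive, swatch 3 sits at t = (3 − 1)/(4 − 1) = 2/3 ≈ 0.6667.
#52616b → (82, 97, 107); #c72c41 → (199, 44, 65).
R = 82 + 0.6667 × (199 − 82) = 160.004 → 160
G = 97 + 0.6667 × (44 − 97) = 61.665 → 62
B = 107 + 0.6667 × (65 − 107) = 78.999 → 79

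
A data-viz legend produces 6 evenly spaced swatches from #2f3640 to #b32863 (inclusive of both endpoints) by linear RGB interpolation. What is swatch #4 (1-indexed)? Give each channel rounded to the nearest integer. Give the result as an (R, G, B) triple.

With 6 swatches and endpoints inclusive, swatch 4 sits at t = (4 − 1)/(6 − 1) = 3/5 ≈ 0.6.
#2f3640 → (47, 54, 64); #b32863 → (179, 40, 99).
R = 47 + 0.6 × (179 − 47) = 126.2 → 126
G = 54 + 0.6 × (40 − 54) = 45.6 → 46
B = 64 + 0.6 × (99 − 64) = 85 → 85

(126, 46, 85)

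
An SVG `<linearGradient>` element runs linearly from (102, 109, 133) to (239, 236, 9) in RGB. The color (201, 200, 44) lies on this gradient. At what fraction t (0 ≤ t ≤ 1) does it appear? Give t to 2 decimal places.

0.72

Invert the lerp on the R channel (largest span, 137): t = (201 − 102) / (239 − 102) = 99/137 = 0.72263.
Check on G: (200 − 109)/(236 − 109) = 0.7165 ✓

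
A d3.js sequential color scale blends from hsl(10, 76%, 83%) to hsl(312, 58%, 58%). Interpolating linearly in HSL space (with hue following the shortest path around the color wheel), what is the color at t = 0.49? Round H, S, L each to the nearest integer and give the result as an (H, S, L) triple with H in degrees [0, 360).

Hue: 312 − 10 = 302°, but |302| > 180 so the shorter arc goes the other way: Δh = 302 − 360 = -58°.
H = 10 + 0.49 × (-58) = -18.42 → -18 → -18 mod 360 = 342°
S = 76 + 0.49 × (58 − 76) = 67.18 → 67%
L = 83 + 0.49 × (58 − 83) = 70.75 → 71%

(342, 67, 71)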